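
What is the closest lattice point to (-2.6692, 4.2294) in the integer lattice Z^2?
(-3, 4)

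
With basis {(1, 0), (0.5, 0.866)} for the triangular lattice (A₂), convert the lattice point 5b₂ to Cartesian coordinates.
(2.5, 4.33)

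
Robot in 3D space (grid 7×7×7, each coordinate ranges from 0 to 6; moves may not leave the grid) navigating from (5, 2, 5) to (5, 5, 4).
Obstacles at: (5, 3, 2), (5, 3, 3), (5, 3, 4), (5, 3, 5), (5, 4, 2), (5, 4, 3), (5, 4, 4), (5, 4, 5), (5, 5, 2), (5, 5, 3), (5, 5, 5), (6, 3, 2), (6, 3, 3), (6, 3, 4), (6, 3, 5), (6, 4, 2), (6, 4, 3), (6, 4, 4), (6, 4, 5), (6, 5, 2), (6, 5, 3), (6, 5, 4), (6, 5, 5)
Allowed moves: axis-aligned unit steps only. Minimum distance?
6
(one shortest path: (5, 2, 5) → (4, 2, 5) → (4, 3, 5) → (4, 4, 5) → (4, 5, 5) → (4, 5, 4) → (5, 5, 4))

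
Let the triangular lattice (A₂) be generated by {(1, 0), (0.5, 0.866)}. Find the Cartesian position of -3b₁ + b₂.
(-2.5, 0.866)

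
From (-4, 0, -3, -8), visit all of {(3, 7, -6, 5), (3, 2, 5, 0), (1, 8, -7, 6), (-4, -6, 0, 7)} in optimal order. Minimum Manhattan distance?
77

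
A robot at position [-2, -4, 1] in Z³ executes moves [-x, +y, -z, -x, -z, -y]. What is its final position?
(-4, -4, -1)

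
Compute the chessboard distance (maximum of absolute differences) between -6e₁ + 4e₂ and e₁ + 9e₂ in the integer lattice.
7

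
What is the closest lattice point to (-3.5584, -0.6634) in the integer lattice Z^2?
(-4, -1)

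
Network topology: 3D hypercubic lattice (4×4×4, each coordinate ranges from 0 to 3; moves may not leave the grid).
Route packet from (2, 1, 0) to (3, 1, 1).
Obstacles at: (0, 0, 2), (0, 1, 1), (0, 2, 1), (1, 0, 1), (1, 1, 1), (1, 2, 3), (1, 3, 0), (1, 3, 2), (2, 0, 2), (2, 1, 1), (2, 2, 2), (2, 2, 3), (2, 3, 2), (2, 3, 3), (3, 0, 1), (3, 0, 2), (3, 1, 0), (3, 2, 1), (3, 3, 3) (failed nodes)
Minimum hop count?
8
(one shortest path: (2, 1, 0) → (1, 1, 0) → (1, 2, 0) → (1, 2, 1) → (1, 2, 2) → (1, 1, 2) → (2, 1, 2) → (3, 1, 2) → (3, 1, 1))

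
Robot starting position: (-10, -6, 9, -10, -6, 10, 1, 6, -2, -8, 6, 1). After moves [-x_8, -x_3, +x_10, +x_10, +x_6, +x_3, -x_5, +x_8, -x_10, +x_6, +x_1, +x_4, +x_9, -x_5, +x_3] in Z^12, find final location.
(-9, -6, 10, -9, -8, 12, 1, 6, -1, -7, 6, 1)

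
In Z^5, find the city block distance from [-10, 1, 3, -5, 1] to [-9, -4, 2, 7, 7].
25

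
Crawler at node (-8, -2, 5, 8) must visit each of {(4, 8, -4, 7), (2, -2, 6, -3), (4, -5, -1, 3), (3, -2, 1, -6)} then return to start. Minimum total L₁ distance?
98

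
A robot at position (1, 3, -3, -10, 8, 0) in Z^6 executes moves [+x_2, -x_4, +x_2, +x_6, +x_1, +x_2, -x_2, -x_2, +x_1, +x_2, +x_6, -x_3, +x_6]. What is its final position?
(3, 5, -4, -11, 8, 3)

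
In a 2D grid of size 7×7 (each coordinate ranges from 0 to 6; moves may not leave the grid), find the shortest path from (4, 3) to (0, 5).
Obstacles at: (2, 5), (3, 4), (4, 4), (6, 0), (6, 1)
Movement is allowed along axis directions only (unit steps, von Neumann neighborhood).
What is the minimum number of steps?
6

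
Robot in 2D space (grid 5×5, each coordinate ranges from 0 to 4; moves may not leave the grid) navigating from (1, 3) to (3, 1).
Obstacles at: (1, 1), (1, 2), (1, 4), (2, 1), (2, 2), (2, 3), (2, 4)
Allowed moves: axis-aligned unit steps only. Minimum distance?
8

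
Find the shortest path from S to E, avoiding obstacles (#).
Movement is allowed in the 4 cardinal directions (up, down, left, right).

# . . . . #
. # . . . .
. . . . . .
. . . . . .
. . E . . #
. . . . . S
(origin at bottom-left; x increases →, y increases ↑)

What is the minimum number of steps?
4
(one shortest path: (5, 0) → (4, 0) → (3, 0) → (2, 0) → (2, 1))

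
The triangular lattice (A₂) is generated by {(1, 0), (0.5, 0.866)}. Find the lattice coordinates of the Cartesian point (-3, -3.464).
-b₁ - 4b₂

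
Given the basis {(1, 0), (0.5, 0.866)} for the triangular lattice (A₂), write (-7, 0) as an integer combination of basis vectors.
-7b₁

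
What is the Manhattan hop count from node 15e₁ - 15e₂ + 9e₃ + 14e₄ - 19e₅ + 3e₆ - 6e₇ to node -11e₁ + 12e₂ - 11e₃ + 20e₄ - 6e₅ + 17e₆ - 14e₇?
114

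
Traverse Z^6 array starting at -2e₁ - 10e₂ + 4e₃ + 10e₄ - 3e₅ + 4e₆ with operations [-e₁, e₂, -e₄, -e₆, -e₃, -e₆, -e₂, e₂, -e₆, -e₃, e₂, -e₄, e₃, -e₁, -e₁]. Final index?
(-5, -8, 3, 8, -3, 1)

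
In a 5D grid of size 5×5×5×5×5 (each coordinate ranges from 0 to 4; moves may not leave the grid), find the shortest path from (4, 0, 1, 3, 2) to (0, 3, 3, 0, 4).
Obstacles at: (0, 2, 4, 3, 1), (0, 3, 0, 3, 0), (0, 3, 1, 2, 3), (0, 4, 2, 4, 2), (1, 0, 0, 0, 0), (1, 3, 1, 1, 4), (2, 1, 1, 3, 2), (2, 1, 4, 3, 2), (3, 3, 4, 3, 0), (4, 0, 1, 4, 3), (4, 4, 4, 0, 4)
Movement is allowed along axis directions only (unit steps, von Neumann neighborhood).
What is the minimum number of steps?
14
(one shortest path: (4, 0, 1, 3, 2) → (3, 0, 1, 3, 2) → (2, 0, 1, 3, 2) → (1, 0, 1, 3, 2) → (0, 0, 1, 3, 2) → (0, 1, 1, 3, 2) → (0, 2, 1, 3, 2) → (0, 3, 1, 3, 2) → (0, 3, 2, 3, 2) → (0, 3, 3, 3, 2) → (0, 3, 3, 2, 2) → (0, 3, 3, 1, 2) → (0, 3, 3, 0, 2) → (0, 3, 3, 0, 3) → (0, 3, 3, 0, 4))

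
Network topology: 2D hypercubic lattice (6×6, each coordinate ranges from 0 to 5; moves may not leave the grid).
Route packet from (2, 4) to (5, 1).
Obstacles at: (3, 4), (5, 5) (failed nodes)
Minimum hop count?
6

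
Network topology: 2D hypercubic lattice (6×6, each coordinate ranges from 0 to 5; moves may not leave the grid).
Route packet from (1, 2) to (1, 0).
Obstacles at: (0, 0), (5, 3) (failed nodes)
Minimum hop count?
2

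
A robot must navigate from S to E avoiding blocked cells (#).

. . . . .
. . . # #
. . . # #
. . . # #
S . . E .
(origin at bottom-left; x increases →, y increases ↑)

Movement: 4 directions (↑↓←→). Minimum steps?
3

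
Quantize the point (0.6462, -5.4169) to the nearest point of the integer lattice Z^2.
(1, -5)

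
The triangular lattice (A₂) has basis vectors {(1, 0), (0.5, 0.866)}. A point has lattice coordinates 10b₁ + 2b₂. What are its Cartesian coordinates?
(11, 1.732)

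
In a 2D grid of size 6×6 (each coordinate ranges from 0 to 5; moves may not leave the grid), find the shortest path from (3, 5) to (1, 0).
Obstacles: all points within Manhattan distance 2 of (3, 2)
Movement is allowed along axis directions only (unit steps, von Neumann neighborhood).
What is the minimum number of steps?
9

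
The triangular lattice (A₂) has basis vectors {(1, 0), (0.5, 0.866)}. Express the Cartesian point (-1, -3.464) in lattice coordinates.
b₁ - 4b₂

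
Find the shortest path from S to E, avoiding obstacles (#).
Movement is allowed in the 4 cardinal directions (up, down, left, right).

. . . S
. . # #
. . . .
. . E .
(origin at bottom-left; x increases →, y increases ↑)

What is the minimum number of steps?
6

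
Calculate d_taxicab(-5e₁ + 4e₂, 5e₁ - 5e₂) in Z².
19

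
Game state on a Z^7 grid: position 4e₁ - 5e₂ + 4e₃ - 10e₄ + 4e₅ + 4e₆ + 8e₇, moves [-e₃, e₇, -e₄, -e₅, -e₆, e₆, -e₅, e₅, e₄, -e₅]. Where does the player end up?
(4, -5, 3, -10, 2, 4, 9)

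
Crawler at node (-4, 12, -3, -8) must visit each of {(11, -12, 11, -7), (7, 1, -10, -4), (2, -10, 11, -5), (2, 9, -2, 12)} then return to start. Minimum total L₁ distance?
166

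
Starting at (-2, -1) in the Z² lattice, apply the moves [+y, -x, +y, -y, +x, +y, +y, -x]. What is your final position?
(-3, 2)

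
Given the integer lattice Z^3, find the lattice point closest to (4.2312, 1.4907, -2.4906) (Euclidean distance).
(4, 1, -2)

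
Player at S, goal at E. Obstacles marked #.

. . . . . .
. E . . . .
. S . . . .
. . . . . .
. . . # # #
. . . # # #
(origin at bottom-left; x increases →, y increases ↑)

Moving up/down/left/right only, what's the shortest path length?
1
(one shortest path: (1, 3) → (1, 4))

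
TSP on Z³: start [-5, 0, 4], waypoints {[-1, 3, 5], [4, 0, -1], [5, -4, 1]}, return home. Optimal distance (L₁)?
46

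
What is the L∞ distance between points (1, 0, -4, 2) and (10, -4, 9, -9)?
13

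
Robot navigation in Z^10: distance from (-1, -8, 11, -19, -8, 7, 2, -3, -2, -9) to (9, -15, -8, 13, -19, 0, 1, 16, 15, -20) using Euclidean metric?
49.7594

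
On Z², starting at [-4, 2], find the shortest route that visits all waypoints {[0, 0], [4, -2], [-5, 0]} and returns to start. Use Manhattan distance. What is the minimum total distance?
26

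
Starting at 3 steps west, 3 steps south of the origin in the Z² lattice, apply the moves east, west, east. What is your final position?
(-2, -3)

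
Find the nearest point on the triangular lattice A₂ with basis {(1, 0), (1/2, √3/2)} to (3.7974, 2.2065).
(3.5, 2.598)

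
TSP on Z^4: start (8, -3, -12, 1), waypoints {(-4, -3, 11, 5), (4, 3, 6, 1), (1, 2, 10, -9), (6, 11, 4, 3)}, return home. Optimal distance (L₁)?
130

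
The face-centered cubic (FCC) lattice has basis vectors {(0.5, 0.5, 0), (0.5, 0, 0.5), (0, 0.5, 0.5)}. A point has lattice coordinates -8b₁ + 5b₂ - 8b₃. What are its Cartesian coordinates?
(-1.5, -8, -1.5)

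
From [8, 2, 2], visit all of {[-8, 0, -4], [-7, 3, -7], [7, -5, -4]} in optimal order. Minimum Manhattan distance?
41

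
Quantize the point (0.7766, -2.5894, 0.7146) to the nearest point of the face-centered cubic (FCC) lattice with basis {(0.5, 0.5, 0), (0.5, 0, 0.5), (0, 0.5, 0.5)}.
(1, -2.5, 0.5)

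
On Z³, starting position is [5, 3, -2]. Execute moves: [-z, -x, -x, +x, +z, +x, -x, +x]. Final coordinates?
(5, 3, -2)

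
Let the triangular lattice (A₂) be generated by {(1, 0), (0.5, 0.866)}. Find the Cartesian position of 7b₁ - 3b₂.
(5.5, -2.598)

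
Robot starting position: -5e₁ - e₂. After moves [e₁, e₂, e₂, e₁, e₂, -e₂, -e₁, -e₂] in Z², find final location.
(-4, 0)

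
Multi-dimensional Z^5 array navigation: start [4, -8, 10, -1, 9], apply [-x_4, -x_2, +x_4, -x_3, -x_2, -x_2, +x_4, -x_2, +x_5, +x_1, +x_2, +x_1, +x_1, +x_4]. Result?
(7, -11, 9, 1, 10)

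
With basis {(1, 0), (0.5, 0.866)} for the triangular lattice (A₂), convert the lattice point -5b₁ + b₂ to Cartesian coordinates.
(-4.5, 0.866)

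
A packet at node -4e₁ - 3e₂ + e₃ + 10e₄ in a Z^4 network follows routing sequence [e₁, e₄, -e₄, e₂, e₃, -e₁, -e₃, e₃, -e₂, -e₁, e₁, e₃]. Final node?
(-4, -3, 3, 10)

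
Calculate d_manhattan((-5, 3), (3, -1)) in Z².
12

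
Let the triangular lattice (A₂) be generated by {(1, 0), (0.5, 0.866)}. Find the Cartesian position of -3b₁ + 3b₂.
(-1.5, 2.598)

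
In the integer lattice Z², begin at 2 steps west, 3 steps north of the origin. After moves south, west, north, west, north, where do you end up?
(-4, 4)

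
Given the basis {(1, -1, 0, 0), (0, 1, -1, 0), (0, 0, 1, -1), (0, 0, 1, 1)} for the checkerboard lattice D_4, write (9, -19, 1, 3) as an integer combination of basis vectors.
9b₁ - 10b₂ - 6b₃ - 3b₄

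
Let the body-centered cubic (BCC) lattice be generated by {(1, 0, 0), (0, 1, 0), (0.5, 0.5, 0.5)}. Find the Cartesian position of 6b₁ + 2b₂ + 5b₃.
(8.5, 4.5, 2.5)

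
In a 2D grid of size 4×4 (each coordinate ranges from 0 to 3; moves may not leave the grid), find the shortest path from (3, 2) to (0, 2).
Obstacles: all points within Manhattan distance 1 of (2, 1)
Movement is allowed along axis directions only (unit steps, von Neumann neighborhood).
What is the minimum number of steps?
5
(one shortest path: (3, 2) → (3, 3) → (2, 3) → (1, 3) → (0, 3) → (0, 2))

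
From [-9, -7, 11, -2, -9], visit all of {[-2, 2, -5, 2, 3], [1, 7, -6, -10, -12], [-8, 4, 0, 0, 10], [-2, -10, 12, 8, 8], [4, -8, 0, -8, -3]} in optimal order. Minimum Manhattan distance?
172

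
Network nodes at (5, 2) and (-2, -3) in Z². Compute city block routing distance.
12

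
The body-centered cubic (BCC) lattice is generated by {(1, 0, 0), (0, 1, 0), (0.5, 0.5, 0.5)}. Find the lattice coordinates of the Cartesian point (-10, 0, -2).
-8b₁ + 2b₂ - 4b₃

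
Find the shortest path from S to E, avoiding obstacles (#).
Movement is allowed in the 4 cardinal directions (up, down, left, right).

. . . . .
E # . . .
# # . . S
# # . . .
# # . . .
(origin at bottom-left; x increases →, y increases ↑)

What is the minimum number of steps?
7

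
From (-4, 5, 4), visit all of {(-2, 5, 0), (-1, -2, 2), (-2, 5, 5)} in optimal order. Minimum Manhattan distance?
18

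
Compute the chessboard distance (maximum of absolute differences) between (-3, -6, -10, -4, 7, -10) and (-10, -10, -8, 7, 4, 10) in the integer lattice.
20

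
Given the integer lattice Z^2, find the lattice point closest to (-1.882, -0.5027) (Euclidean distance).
(-2, -1)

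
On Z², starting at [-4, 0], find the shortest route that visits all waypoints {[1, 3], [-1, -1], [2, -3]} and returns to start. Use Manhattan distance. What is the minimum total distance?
24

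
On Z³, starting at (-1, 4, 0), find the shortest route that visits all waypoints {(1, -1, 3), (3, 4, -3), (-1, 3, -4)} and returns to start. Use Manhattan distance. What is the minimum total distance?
34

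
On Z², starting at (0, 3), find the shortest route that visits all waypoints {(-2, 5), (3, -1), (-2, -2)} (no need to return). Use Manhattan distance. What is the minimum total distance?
17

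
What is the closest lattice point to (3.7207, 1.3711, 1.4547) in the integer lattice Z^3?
(4, 1, 1)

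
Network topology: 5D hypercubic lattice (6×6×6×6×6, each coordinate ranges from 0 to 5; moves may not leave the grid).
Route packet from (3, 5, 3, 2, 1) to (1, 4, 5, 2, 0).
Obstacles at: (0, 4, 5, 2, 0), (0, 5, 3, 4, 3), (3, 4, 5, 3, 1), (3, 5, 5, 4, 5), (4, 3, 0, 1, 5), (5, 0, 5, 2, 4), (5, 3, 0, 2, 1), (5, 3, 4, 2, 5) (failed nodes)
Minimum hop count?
6
(one shortest path: (3, 5, 3, 2, 1) → (2, 5, 3, 2, 1) → (1, 5, 3, 2, 1) → (1, 4, 3, 2, 1) → (1, 4, 4, 2, 1) → (1, 4, 5, 2, 1) → (1, 4, 5, 2, 0))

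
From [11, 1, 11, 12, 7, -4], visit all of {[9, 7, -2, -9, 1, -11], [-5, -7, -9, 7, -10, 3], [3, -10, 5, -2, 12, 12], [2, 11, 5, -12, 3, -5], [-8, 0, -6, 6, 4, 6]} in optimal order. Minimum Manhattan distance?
227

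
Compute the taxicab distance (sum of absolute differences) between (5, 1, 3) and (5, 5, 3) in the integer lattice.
4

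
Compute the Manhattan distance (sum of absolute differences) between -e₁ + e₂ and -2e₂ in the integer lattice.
4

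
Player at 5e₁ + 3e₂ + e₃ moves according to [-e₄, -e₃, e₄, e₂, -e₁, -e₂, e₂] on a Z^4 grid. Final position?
(4, 4, 0, 0)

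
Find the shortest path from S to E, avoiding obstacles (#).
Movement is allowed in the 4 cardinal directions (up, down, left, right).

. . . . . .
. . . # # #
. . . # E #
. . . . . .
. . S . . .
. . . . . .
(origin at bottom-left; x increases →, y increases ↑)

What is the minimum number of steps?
4
(one shortest path: (2, 1) → (3, 1) → (4, 1) → (4, 2) → (4, 3))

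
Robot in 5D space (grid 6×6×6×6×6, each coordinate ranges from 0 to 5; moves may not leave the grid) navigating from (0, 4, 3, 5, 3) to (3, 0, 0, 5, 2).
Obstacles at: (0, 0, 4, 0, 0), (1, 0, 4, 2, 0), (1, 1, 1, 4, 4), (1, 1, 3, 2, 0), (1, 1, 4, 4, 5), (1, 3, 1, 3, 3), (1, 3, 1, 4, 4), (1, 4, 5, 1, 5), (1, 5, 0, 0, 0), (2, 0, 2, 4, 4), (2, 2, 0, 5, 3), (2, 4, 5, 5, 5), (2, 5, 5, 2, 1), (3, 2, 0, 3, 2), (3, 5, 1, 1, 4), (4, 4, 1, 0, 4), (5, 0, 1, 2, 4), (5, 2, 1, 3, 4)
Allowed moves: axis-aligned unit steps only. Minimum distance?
11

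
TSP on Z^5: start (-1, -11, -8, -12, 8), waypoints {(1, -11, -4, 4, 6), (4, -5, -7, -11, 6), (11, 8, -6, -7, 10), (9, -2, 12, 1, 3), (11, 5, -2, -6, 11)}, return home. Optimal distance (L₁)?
154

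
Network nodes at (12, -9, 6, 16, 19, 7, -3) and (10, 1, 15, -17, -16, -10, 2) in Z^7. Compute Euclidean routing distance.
53.0377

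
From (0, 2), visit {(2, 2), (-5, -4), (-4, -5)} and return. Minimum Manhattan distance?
28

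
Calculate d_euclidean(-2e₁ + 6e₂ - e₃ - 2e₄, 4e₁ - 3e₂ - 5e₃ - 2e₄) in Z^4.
11.5326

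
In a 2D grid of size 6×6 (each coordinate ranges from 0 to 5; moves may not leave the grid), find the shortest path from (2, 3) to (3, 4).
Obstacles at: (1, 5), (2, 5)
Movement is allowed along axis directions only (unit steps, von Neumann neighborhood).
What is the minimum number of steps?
2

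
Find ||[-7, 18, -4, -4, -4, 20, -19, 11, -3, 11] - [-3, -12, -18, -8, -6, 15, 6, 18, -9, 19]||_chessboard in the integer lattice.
30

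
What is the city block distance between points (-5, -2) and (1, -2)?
6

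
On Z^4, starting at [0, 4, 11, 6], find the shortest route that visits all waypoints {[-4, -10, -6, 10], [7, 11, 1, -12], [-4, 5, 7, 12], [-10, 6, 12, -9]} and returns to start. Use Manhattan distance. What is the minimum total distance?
170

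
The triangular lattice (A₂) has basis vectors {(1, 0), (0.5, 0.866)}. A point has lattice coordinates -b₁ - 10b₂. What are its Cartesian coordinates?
(-6, -8.66)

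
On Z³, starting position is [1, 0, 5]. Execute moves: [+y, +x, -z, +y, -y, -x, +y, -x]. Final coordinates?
(0, 2, 4)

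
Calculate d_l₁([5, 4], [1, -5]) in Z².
13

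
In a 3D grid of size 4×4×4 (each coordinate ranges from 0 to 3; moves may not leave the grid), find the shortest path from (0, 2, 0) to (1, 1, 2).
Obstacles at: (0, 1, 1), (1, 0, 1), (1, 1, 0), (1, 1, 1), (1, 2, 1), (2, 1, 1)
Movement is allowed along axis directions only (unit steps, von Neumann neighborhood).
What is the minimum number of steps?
4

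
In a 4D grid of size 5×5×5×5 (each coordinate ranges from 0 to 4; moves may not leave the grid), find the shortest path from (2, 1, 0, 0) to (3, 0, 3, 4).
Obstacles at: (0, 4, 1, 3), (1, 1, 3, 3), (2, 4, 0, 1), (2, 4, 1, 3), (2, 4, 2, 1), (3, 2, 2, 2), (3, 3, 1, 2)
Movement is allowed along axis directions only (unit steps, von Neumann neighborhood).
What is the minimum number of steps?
9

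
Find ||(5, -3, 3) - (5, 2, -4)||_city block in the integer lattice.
12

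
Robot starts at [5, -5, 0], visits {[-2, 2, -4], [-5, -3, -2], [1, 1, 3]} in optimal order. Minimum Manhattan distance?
34
(one optimal route: (5, -5, 0) → (1, 1, 3) → (-2, 2, -4) → (-5, -3, -2))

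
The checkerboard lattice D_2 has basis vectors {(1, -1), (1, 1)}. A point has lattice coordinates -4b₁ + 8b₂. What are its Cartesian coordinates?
(4, 12)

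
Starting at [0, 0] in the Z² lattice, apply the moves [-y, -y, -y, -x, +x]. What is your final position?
(0, -3)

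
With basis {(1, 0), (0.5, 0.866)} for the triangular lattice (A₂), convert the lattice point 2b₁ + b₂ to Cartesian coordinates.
(2.5, 0.866)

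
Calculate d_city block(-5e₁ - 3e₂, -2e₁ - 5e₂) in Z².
5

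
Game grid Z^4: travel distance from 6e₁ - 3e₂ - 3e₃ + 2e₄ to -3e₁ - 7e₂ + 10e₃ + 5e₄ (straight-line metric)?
16.5831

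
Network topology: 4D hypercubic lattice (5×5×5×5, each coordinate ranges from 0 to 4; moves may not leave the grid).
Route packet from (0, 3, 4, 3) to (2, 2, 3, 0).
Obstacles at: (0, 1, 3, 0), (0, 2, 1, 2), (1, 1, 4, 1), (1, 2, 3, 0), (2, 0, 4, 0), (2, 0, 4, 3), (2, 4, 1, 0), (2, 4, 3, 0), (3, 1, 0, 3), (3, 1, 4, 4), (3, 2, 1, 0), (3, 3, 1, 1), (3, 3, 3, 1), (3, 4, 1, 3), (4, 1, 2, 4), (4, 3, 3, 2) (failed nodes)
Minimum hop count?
7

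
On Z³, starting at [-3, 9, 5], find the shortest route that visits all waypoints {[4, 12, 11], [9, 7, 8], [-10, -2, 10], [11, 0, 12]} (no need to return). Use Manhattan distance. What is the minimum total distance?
67
(one optimal route: (-3, 9, 5) → (4, 12, 11) → (9, 7, 8) → (11, 0, 12) → (-10, -2, 10))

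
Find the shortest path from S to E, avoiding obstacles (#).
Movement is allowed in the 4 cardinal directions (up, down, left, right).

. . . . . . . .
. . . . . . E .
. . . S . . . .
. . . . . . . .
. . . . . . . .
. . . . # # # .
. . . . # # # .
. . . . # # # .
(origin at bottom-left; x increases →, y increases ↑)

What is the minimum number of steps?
4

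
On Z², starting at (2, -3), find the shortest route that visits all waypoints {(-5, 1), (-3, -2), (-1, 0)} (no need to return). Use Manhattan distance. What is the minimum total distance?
15
(one optimal route: (2, -3) → (-3, -2) → (-1, 0) → (-5, 1))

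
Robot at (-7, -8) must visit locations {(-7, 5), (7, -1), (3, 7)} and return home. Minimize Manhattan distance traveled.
58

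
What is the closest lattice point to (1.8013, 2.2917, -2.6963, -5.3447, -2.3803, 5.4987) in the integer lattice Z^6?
(2, 2, -3, -5, -2, 5)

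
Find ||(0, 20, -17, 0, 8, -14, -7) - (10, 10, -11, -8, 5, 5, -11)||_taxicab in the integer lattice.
60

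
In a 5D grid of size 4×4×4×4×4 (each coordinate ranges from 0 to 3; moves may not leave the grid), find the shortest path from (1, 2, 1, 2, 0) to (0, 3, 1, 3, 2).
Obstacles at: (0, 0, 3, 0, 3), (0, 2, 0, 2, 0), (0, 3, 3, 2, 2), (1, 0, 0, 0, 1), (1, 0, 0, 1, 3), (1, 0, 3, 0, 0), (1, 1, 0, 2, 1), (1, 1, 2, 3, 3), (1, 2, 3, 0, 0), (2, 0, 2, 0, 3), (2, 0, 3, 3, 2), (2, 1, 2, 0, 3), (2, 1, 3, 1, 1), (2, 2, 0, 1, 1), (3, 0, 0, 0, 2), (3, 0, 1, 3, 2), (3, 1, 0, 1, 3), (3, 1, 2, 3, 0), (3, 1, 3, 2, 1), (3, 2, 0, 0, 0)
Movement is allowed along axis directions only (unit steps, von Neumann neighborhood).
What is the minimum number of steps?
5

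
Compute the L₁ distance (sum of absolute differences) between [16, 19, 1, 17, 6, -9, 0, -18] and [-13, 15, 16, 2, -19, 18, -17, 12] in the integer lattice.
162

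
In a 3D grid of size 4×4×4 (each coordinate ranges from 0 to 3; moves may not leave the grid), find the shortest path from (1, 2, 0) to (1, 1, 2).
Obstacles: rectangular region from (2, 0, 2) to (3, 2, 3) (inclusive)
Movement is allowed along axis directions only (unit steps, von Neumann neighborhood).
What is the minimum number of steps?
3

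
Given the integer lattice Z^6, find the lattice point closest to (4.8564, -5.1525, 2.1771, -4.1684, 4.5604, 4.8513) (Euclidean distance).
(5, -5, 2, -4, 5, 5)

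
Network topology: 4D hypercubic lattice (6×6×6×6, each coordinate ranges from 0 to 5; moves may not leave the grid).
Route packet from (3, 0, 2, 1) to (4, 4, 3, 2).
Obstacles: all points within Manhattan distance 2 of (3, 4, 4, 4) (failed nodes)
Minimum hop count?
7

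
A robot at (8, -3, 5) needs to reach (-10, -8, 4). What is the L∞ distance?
18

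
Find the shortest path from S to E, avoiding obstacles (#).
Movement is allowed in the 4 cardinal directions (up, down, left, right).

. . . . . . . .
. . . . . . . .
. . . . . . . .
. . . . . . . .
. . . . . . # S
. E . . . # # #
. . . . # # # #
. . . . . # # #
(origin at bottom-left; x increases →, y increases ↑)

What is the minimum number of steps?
9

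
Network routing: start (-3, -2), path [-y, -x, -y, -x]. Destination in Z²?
(-5, -4)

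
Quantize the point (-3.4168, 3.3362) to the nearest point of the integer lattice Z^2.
(-3, 3)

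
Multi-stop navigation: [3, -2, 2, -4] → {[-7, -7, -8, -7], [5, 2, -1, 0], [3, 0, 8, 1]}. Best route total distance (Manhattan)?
62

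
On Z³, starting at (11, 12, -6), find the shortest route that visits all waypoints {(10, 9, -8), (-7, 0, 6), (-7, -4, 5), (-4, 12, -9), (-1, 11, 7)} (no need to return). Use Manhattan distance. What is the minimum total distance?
67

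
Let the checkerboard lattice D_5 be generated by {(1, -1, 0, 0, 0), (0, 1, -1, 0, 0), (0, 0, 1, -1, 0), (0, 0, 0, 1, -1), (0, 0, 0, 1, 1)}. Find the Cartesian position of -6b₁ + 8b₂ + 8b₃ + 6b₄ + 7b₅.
(-6, 14, 0, 5, 1)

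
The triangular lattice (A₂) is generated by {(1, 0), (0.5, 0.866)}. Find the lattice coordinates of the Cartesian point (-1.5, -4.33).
b₁ - 5b₂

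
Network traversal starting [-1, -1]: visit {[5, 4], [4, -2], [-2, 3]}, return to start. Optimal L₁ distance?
26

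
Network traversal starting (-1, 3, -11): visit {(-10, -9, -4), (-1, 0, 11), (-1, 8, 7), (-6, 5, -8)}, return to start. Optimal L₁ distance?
100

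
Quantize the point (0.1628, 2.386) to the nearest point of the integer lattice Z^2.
(0, 2)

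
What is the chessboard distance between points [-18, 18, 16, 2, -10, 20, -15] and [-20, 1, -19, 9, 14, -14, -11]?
35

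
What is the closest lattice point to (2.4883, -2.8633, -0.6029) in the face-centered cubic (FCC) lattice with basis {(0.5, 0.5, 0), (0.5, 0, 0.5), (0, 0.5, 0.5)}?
(2.5, -3, -0.5)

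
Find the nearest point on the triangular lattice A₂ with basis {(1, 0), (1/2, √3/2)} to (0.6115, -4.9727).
(1, -5.196)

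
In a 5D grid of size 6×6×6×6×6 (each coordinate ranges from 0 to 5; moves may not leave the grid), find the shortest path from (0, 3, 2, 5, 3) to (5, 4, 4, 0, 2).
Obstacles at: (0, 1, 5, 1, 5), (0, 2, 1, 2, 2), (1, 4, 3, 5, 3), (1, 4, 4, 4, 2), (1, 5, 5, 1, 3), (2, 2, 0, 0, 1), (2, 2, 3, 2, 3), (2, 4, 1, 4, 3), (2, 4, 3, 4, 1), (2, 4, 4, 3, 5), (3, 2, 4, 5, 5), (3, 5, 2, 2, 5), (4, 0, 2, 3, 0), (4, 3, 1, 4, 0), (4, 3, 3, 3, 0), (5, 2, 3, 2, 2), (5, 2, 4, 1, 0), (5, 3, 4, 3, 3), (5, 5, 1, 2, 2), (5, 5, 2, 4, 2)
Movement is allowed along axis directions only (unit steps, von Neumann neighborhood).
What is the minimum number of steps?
14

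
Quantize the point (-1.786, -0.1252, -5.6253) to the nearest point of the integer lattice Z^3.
(-2, 0, -6)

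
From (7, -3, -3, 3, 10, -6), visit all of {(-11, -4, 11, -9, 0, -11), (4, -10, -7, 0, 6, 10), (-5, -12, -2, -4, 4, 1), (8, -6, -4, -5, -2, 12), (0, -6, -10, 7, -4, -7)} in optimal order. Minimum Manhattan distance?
188
(one optimal route: (7, -3, -3, 3, 10, -6) → (0, -6, -10, 7, -4, -7) → (8, -6, -4, -5, -2, 12) → (4, -10, -7, 0, 6, 10) → (-5, -12, -2, -4, 4, 1) → (-11, -4, 11, -9, 0, -11))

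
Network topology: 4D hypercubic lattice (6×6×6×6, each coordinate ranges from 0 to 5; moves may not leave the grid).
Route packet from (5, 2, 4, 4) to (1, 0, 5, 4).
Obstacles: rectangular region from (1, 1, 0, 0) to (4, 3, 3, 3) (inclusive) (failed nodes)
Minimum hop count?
7
(one shortest path: (5, 2, 4, 4) → (4, 2, 4, 4) → (3, 2, 4, 4) → (2, 2, 4, 4) → (1, 2, 4, 4) → (1, 1, 4, 4) → (1, 0, 4, 4) → (1, 0, 5, 4))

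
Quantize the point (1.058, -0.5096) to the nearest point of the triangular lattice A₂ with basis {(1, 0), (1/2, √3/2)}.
(1, 0)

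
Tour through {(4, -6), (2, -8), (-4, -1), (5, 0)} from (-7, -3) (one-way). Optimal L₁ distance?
26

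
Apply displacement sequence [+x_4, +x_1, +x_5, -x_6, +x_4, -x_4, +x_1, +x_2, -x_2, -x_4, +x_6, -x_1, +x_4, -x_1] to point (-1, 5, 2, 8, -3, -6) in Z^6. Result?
(-1, 5, 2, 9, -2, -6)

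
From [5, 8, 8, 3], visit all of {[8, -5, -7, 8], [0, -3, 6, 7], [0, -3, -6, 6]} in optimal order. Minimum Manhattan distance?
48
(one optimal route: (5, 8, 8, 3) → (0, -3, 6, 7) → (0, -3, -6, 6) → (8, -5, -7, 8))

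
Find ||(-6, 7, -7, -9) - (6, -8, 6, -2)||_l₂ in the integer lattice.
24.2281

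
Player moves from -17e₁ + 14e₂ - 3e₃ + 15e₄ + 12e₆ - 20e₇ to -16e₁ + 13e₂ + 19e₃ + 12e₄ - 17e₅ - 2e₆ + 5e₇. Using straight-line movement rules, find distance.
40.0625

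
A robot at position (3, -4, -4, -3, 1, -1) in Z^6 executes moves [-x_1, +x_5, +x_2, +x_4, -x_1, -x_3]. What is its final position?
(1, -3, -5, -2, 2, -1)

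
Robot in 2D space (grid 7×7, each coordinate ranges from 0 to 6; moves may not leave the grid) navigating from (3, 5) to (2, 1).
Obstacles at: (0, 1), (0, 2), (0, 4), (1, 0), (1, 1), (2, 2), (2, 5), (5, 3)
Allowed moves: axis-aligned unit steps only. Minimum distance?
5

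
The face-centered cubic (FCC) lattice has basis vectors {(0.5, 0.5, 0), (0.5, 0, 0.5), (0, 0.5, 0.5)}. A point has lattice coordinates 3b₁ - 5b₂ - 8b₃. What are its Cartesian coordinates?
(-1, -2.5, -6.5)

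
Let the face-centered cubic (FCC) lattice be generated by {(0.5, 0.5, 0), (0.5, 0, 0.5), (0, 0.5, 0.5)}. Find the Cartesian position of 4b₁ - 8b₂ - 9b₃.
(-2, -2.5, -8.5)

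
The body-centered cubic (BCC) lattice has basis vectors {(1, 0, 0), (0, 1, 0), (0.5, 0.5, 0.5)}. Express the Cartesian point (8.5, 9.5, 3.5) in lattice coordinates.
5b₁ + 6b₂ + 7b₃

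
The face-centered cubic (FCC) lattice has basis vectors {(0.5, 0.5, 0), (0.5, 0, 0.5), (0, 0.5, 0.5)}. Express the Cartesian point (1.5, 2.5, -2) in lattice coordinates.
6b₁ - 3b₂ - b₃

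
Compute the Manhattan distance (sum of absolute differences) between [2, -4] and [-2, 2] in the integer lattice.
10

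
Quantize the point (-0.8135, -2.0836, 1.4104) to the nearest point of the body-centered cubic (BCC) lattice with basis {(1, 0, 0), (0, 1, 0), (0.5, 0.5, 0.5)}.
(-1, -2, 1)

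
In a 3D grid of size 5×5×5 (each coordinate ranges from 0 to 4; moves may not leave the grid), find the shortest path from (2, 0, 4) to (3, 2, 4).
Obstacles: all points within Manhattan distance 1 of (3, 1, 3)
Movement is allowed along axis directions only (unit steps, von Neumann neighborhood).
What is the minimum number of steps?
3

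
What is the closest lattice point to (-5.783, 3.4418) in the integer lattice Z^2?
(-6, 3)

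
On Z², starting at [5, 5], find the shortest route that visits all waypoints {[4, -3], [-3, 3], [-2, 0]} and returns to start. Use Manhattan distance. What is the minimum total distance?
32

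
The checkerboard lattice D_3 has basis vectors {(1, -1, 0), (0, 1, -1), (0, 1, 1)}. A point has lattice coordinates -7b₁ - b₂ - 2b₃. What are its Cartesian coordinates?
(-7, 4, -1)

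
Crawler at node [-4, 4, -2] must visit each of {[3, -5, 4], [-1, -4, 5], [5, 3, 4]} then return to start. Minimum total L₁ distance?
50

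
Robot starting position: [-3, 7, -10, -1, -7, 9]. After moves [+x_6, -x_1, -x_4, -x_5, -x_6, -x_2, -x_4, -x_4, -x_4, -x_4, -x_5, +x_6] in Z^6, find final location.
(-4, 6, -10, -6, -9, 10)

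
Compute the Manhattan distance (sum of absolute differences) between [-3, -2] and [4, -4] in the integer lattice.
9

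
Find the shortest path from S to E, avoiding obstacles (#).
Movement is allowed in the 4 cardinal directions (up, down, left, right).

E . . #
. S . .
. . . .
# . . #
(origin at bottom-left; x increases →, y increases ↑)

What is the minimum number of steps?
2
(one shortest path: (1, 2) → (0, 2) → (0, 3))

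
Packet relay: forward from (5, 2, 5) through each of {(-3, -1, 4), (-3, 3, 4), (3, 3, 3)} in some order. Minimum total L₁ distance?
16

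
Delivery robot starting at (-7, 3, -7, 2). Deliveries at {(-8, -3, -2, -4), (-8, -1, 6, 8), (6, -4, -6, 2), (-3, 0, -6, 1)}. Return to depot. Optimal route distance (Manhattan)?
94
(one optimal route: (-7, 3, -7, 2) → (-8, -1, 6, 8) → (-8, -3, -2, -4) → (6, -4, -6, 2) → (-3, 0, -6, 1) → (-7, 3, -7, 2))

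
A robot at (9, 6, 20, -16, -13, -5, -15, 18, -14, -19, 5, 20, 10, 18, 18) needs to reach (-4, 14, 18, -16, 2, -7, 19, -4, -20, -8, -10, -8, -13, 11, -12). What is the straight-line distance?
68.9202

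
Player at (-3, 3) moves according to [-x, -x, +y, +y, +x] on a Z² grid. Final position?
(-4, 5)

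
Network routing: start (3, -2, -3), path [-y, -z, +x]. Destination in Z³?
(4, -3, -4)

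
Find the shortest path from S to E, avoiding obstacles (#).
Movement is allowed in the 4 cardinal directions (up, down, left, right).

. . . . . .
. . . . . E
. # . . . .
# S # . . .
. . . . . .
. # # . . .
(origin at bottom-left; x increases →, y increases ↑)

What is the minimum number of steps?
8
(one shortest path: (1, 2) → (1, 1) → (2, 1) → (3, 1) → (4, 1) → (5, 1) → (5, 2) → (5, 3) → (5, 4))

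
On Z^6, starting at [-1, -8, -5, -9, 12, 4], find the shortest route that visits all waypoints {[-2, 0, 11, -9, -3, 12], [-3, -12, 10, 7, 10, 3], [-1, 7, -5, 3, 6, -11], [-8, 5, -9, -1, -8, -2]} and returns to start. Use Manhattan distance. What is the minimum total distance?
238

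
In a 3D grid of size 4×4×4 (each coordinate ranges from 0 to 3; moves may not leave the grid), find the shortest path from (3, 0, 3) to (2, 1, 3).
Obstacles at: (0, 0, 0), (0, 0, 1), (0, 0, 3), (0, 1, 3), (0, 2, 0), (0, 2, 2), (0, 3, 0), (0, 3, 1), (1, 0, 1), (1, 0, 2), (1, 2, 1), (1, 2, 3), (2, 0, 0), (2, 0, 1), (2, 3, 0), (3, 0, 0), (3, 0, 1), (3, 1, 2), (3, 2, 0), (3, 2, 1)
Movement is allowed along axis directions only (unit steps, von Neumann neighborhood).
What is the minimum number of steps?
2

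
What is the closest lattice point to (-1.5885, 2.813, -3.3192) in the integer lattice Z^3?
(-2, 3, -3)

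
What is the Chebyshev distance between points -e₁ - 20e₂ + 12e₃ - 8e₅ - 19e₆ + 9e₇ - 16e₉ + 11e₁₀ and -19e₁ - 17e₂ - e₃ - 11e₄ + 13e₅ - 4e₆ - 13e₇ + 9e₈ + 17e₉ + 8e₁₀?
33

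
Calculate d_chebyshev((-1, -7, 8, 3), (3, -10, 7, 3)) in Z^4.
4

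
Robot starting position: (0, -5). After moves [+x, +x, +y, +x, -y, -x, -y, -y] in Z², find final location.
(2, -7)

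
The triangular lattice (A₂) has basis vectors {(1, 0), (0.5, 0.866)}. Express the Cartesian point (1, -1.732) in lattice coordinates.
2b₁ - 2b₂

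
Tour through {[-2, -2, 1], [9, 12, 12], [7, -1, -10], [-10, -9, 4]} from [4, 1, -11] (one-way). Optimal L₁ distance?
93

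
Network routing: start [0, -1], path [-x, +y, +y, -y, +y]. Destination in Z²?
(-1, 1)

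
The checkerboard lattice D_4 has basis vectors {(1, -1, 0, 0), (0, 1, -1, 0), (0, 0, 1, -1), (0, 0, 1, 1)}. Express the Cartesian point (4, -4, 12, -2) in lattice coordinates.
4b₁ + 7b₃ + 5b₄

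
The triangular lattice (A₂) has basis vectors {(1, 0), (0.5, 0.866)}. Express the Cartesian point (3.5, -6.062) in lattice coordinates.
7b₁ - 7b₂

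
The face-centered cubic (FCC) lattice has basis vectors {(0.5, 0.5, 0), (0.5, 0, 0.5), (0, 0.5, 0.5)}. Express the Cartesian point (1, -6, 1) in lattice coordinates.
-6b₁ + 8b₂ - 6b₃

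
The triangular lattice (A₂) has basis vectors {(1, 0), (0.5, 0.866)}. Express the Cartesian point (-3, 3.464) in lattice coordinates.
-5b₁ + 4b₂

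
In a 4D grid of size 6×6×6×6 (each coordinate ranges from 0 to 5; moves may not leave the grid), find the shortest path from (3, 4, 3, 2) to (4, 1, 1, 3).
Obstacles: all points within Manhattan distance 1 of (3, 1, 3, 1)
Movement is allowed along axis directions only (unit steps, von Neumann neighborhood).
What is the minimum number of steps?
7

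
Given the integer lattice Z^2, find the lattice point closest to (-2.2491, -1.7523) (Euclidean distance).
(-2, -2)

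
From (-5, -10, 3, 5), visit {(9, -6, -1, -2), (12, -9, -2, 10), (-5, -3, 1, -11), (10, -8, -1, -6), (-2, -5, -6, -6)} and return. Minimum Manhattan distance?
116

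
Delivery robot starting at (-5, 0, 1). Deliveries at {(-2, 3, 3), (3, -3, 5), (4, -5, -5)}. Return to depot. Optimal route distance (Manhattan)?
54
(one optimal route: (-5, 0, 1) → (-2, 3, 3) → (3, -3, 5) → (4, -5, -5) → (-5, 0, 1))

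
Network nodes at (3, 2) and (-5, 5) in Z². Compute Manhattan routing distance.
11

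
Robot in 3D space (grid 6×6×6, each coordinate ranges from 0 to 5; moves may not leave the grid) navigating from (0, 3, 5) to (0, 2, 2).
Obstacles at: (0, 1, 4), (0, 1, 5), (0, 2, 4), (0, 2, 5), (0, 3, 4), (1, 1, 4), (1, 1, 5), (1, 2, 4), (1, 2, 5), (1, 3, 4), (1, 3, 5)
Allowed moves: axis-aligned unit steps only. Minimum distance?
6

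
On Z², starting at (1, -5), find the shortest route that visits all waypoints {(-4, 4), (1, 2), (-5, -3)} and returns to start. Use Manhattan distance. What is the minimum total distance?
30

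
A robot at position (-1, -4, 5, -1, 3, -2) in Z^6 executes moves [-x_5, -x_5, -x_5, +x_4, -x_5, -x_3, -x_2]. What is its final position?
(-1, -5, 4, 0, -1, -2)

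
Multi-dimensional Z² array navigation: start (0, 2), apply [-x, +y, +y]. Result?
(-1, 4)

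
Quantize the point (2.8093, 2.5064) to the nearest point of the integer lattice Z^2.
(3, 3)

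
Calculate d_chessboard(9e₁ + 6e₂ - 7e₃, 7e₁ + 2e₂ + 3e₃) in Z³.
10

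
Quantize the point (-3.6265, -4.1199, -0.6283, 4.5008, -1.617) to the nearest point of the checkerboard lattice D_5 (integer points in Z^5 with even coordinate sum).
(-4, -4, -1, 5, -2)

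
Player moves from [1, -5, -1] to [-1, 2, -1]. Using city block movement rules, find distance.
9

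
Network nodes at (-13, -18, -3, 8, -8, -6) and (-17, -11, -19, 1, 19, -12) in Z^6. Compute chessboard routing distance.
27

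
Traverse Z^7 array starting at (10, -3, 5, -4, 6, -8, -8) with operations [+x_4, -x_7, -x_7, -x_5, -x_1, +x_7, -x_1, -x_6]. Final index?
(8, -3, 5, -3, 5, -9, -9)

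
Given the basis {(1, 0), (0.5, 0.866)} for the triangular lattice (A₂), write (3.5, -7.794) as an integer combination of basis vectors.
8b₁ - 9b₂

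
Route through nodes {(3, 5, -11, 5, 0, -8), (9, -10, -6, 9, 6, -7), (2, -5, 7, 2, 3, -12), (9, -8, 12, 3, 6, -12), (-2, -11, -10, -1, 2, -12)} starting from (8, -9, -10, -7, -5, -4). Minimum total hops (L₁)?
151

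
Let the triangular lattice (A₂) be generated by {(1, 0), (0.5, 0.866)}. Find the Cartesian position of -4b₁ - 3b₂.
(-5.5, -2.598)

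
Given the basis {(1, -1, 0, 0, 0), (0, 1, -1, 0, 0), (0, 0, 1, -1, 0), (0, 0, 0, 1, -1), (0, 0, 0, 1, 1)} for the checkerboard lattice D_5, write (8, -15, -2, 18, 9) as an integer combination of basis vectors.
8b₁ - 7b₂ - 9b₃ + 9b₅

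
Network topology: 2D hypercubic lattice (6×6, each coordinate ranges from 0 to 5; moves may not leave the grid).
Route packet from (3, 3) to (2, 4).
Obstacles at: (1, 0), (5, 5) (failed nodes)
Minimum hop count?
2
(one shortest path: (3, 3) → (2, 3) → (2, 4))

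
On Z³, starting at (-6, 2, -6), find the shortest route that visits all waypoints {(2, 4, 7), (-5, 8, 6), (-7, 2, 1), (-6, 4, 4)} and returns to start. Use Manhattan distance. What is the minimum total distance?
56
(one optimal route: (-6, 2, -6) → (2, 4, 7) → (-5, 8, 6) → (-6, 4, 4) → (-7, 2, 1) → (-6, 2, -6))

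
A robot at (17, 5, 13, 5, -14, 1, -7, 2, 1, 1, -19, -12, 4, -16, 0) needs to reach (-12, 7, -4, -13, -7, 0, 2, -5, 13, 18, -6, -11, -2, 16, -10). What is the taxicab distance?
181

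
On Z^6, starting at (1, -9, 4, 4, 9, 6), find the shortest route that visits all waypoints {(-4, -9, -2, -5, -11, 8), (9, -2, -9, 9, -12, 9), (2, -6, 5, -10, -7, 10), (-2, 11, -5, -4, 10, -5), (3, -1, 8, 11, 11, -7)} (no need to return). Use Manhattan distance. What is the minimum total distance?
221
(one optimal route: (1, -9, 4, 4, 9, 6) → (3, -1, 8, 11, 11, -7) → (-2, 11, -5, -4, 10, -5) → (-4, -9, -2, -5, -11, 8) → (2, -6, 5, -10, -7, 10) → (9, -2, -9, 9, -12, 9))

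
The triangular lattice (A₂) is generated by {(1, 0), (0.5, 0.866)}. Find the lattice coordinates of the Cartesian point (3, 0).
3b₁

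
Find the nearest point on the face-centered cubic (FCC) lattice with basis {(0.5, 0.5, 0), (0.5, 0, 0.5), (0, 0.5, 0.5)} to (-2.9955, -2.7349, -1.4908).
(-3, -2.5, -1.5)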